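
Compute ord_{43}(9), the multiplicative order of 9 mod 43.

ord(9) | φ(43) = 43 − 1 = 42 = 2 · 3 · 7.
Divisors of 42: 1, 2, 3, 6, 7, 14, 21, 42.
Test each divisor d:
9^1 ≡ 9 (mod 43)
9^2 ≡ 38 (mod 43)
9^3 ≡ 41 (mod 43)
9^6 ≡ 4 (mod 43)
9^7 ≡ 36 (mod 43)
9^14 ≡ 6 (mod 43)
9^21 ≡ 1 (mod 43) ✓
Therefore the multiplicative order of 9 modulo 43 is 21.

21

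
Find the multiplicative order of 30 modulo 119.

By Lagrange's theorem, ord_119(30) divides φ(119) = φ(7·17) = (7−1)·(17−1) = 6·16 = 96 = 2^5 · 3.
Divisors of 96: 1, 2, 3, 4, 6, 8, 12, 16, 24, 32, 48, 96.
Test each divisor d:
30^1 ≡ 30
30^2 ≡ 67
30^3 ≡ 106
30^4 ≡ 86
30^6 ≡ 50
30^8 ≡ 18
30^12 ≡ 1
The smallest such exponent is 12, so the order of 30 is 12.

12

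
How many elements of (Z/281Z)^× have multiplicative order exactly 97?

φ(281) = 281 − 1 = 280 = 2^3 · 5 · 7.
In a cyclic group of order 280, there are φ(d) elements of order d for each divisor d of 280, and zero for non-divisors.
97 does not divide 280, so no element of (Z/281Z)^× has order 97.

0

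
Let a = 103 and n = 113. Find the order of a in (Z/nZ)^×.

By Lagrange's theorem, ord_113(103) divides φ(113) = 113 − 1 = 112 = 2^4 · 7.
Divisors of 112: 1, 2, 4, 7, 8, 14, 16, 28, 56, 112.
Test each divisor d:
103^1 ≡ 103 (mod 113)
103^2 ≡ 100 (mod 113)
103^4 ≡ 56 (mod 113)
103^7 ≡ 48 (mod 113)
103^8 ≡ 85 (mod 113)
103^14 ≡ 44 (mod 113)
103^16 ≡ 106 (mod 113)
103^28 ≡ 15 (mod 113)
103^56 ≡ 112 (mod 113)
103^112 ≡ 1 (mod 113) ✓
So ord_113(103) = 112.

112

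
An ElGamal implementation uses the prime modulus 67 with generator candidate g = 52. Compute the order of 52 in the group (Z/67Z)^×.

22

Since 52 ∈ (Z/67Z)^×, its order divides φ(67) = 67 − 1 = 66 = 2 · 3 · 11.
Divisors of 66: 1, 2, 3, 6, 11, 22, 33, 66.
Check 52^d mod 67 for each divisor in increasing order:
52^1 ≡ 52 (mod 67)
52^2 ≡ 24 (mod 67)
52^3 ≡ 42 (mod 67)
52^6 ≡ 22 (mod 67)
52^11 ≡ 66 (mod 67)
52^22 ≡ 1 (mod 67) ✓
The smallest such exponent is 22, so the order of 52 is 22.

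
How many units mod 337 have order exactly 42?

12

φ(337) = 337 − 1 = 336 = 2^4 · 3 · 7.
Since (Z/337Z)^× is cyclic of order 336, the number of elements of order d is φ(d) when d | 336 and 0 otherwise.
42 = 2 · 3 · 7 divides 336, and φ(42) = 12.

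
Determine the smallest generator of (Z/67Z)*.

φ(67) = 67 − 1 = 66 = 2 · 3 · 11.
Test candidates g = 2, 3, … against the prime factors q ∈ {2, 3, 11} of φ(67): g is a generator iff g^(66/q) ≢ 1 for every such q.
g = 2: 2^33 ≡ 66; 2^22 ≡ 37; 2^6 ≡ 64 — none is 1, so 2 is a primitive root.
So 2 is the smallest generator of (Z/67Z)^×.

2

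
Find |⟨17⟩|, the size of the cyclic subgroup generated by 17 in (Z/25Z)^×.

Since 17 ∈ (Z/25Z)^×, its order divides φ(25) = φ(5^2) = 5·(5−1) = 20 = 2^2 · 5.
Divisors of 20: 1, 2, 4, 5, 10, 20.
Evaluate successive powers at the divisors of 20:
17^1 ≡ 17 (mod 25)
17^2 ≡ 14 (mod 25)
17^4 ≡ 21 (mod 25)
17^5 ≡ 7 (mod 25)
17^10 ≡ 24 (mod 25)
17^20 ≡ 1 (mod 25) ✓
Therefore the multiplicative order of 17 modulo 25 is 20.

20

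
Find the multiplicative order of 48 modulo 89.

88

The order of 48 must divide φ(89) = 89 − 1 = 88 = 2^3 · 11.
Divisors of 88: 1, 2, 4, 8, 11, 22, 44, 88.
Compute 48^d (mod 89) for the divisors d until we hit 1:
48^1 ≡ 48 (mod 89)
48^2 ≡ 79 (mod 89)
48^4 ≡ 11 (mod 89)
48^8 ≡ 32 (mod 89)
48^11 ≡ 37 (mod 89)
48^22 ≡ 34 (mod 89)
48^44 ≡ 88 (mod 89)
48^88 ≡ 1 (mod 89) ✓
Therefore the multiplicative order of 48 modulo 89 is 88.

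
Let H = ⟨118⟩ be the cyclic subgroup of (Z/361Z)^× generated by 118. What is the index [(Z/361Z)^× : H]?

2

By Lagrange's theorem, ord_361(118) divides φ(361) = φ(19^2) = 19·(19−1) = 342 = 2 · 3^2 · 19.
Divisors of 342: 1, 2, 3, 6, 9, 18, 19, 38, 57, 114, 171, 342.
Test each divisor d:
118^1 ≡ 118
118^2 ≡ 206
118^3 ≡ 121
118^6 ≡ 201
118^9 ≡ 134
118^18 ≡ 267
118^19 ≡ 99
118^38 ≡ 54
118^57 ≡ 292
118^114 ≡ 68
118^171 ≡ 1
So ord_361(118) = 171, hence |⟨118⟩| = 171.
Index = |(Z/361Z)^×| / |⟨118⟩| = 342 / 171 = 2.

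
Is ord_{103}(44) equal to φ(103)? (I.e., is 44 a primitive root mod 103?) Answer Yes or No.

Yes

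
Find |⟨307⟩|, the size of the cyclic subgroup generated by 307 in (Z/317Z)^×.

158

The order of 307 must divide φ(317) = 317 − 1 = 316 = 2^2 · 79.
Divisors of 316: 1, 2, 4, 79, 158, 316.
Evaluate successive powers at the divisors of 316:
307^1 ≡ 307 (mod 317)
307^2 ≡ 100 (mod 317)
307^4 ≡ 173 (mod 317)
307^79 ≡ 316 (mod 317)
307^158 ≡ 1 (mod 317) ✓
Therefore the multiplicative order of 307 modulo 317 is 158.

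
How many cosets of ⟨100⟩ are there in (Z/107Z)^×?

The order of 100 must divide φ(107) = 107 − 1 = 106 = 2 · 53.
Divisors of 106: 1, 2, 53, 106.
Evaluate successive powers at the divisors of 106:
100^1 ≡ 100 (mod 107)
100^2 ≡ 49 (mod 107)
100^53 ≡ 1 (mod 107) ✓
So ord_107(100) = 53, hence |⟨100⟩| = 53.
The index is φ(107) / ord(100) = 106 / 53 = 2.

2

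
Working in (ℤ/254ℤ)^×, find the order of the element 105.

18

ord(105) | φ(254) = φ(2)·φ(127) = 1·126 = 126 = 2 · 3^2 · 7.
Divisors of 126: 1, 2, 3, 6, 7, 9, 14, 18, 21, 42, 63, 126.
Compute 105^d (mod 254) for the divisors d until we hit 1:
105^1 ≡ 105 (mod 254)
105^2 ≡ 103 (mod 254)
105^3 ≡ 147 (mod 254)
105^6 ≡ 19 (mod 254)
105^7 ≡ 217 (mod 254)
105^9 ≡ 253 (mod 254)
105^14 ≡ 99 (mod 254)
105^18 ≡ 1 (mod 254) ✓
The smallest such exponent is 18, so the order of 105 is 18.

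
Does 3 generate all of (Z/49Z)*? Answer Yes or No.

Yes

φ(49) = φ(7^2) = 7·(7−1) = 42 = 2 · 3 · 7.
It suffices to check that the order of 3 is not a proper divisor of 42: compute 3^(42/q) for q ∈ {2, 3, 7}.
3^21 ≡ 48 (mod 49)  [q = 2: ≢ 1 ✓]
3^14 ≡ 30 (mod 49)  [q = 3: ≢ 1 ✓]
3^6 ≡ 43 (mod 49)  [q = 7: ≢ 1 ✓]
All checks pass, so 3 has order 42 and is a primitive root modulo 49.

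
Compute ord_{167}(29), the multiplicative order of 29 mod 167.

83

Since 29 ∈ (Z/167Z)^×, its order divides φ(167) = 167 − 1 = 166 = 2 · 83.
Divisors of 166: 1, 2, 83, 166.
Evaluate successive powers at the divisors of 166:
29^1 ≡ 29 (mod 167)
29^2 ≡ 6 (mod 167)
29^83 ≡ 1 (mod 167) ✓
Therefore the multiplicative order of 29 modulo 167 is 83.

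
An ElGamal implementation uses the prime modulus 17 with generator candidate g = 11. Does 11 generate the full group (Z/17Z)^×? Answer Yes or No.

Yes

φ(17) = 17 − 1 = 16 = 2^4.
11 is a primitive root mod 17 iff 11^(φ(17)/q) ≢ 1 for every prime q | φ(17), i.e. q ∈ {2}.
11^8 ≡ 16 (mod 17)  [q = 2: ≢ 1 ✓]
Every test exponent gives a nontrivial residue, hence 11 generates the full group.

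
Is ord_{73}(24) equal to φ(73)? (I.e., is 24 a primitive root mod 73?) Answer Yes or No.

No

φ(73) = 73 − 1 = 72 = 2^3 · 3^2.
An element g generates (Z/73Z)^× iff g^(72/q) ≢ 1 (mod 73) for each prime q ∈ {2, 3}.
24^36 ≡ 1 (mod 73)  [q = 2: ≡ 1 ✗]
24^24 ≡ 1 (mod 73)  [q = 3: ≡ 1 ✗]
The check at q = 2 fails, so 24 generates a proper subgroup.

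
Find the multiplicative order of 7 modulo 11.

10

By Lagrange's theorem, ord_11(7) divides φ(11) = 11 − 1 = 10 = 2 · 5.
Divisors of 10: 1, 2, 5, 10.
Test each divisor d:
7^1 ≡ 7 (mod 11)
7^2 ≡ 5 (mod 11)
7^5 ≡ 10 (mod 11)
7^10 ≡ 1 (mod 11) ✓
The smallest such exponent is 10, so the order of 7 is 10.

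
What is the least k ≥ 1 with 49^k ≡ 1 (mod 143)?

30

The order of 49 must divide φ(143) = φ(11·13) = (11−1)·(13−1) = 10·12 = 120 = 2^3 · 3 · 5.
Divisors of 120: 1, 2, 3, 4, 5, 6, 8, 10, 12, 15, 20, 24, 30, 40, 60, 120.
Test each divisor d:
49^1 ≡ 49
49^2 ≡ 113
49^3 ≡ 103
49^4 ≡ 42
49^5 ≡ 56
49^6 ≡ 27
49^8 ≡ 48
49^10 ≡ 133
49^12 ≡ 14
49^15 ≡ 12
49^20 ≡ 100
49^24 ≡ 53
49^30 ≡ 1
Therefore the multiplicative order of 49 modulo 143 is 30.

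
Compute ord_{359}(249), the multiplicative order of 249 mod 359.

The order of 249 must divide φ(359) = 359 − 1 = 358 = 2 · 179.
Divisors of 358: 1, 2, 179, 358.
Check 249^d mod 359 for each divisor in increasing order:
249^1 ≡ 249 (mod 359)
249^2 ≡ 253 (mod 359)
249^179 ≡ 358 (mod 359)
249^358 ≡ 1 (mod 359) ✓
The smallest such exponent is 358, so the order of 249 is 358.

358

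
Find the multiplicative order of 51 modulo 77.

30

The order of 51 must divide φ(77) = φ(7·11) = (7−1)·(11−1) = 6·10 = 60 = 2^2 · 3 · 5.
Divisors of 60: 1, 2, 3, 4, 5, 6, 10, 12, 15, 20, 30, 60.
Evaluate successive powers at the divisors of 60:
51^1 ≡ 51 (mod 77)
51^2 ≡ 60 (mod 77)
51^3 ≡ 57 (mod 77)
51^4 ≡ 58 (mod 77)
51^5 ≡ 32 (mod 77)
51^6 ≡ 15 (mod 77)
51^10 ≡ 23 (mod 77)
51^12 ≡ 71 (mod 77)
51^15 ≡ 43 (mod 77)
51^20 ≡ 67 (mod 77)
51^30 ≡ 1 (mod 77) ✓
Hence ord(51) = 30.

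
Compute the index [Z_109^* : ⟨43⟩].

ord(43) | φ(109) = 109 − 1 = 108 = 2^2 · 3^3.
Divisors of 108: 1, 2, 3, 4, 6, 9, 12, 18, 27, 36, 54, 108.
Test each divisor d:
43^1 ≡ 43
43^2 ≡ 105
43^3 ≡ 46
43^4 ≡ 16
43^6 ≡ 45
43^9 ≡ 108
43^12 ≡ 63
43^18 ≡ 1
The order of 43 is 18, so the subgroup it generates has 18 elements.
Index = |(Z/109Z)^×| / |⟨43⟩| = 108 / 18 = 6.

6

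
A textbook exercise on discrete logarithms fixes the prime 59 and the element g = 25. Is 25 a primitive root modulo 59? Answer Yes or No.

φ(59) = 59 − 1 = 58 = 2 · 29.
It suffices to check that the order of 25 is not a proper divisor of 58: compute 25^(58/q) for q ∈ {2, 29}.
25^29 ≡ 1 (mod 59)  [q = 2: ≡ 1 ✗]
25^2 ≡ 35 (mod 59)  [q = 29: ≢ 1 ✓]
The check at q = 2 fails, so 25 generates a proper subgroup.

No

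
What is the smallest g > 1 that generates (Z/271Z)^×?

6

φ(271) = 271 − 1 = 270 = 2 · 3^3 · 5.
g is a primitive root iff g^(270/q) ≢ 1 (mod 271) for each prime q ∈ {2, 3, 5}.
g = 2: 2^135 ≡ 1 — hits 1, so not a primitive root.
g = 3: 3^135 ≡ 270; 3^90 ≡ 1 — hits 1, so not a primitive root.
g = 4: 4^135 ≡ 1 — hits 1, so not a primitive root.
g = 5: 5^135 ≡ 1 — hits 1, so not a primitive root.
g = 6: 6^135 ≡ 270; 6^90 ≡ 242; 6^54 ≡ 10 — none is 1, so 6 is a primitive root.
The smallest primitive root modulo 271 is 6.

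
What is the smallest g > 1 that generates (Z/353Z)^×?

3

φ(353) = 353 − 1 = 352 = 2^5 · 11.
Test candidates g = 2, 3, … against the prime factors q ∈ {2, 11} of φ(353): g is a generator iff g^(352/q) ≢ 1 for every such q.
g = 2: 2^176 ≡ 1 — hits 1, so not a primitive root.
g = 3: 3^176 ≡ 352; 3^32 ≡ 140 — none is 1, so 3 is a primitive root.
So 3 is the smallest generator of (Z/353Z)^×.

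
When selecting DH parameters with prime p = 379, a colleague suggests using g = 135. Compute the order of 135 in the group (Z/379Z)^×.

Since 135 ∈ (Z/379Z)^×, its order divides φ(379) = 379 − 1 = 378 = 2 · 3^3 · 7.
Divisors of 378: 1, 2, 3, 6, 7, 9, 14, 18, 21, 27, 42, 54, 63, 126, 189, 378.
Evaluate successive powers at the divisors of 378:
135^1 ≡ 135 (mod 379)
135^2 ≡ 33 (mod 379)
135^3 ≡ 286 (mod 379)
135^6 ≡ 311 (mod 379)
135^7 ≡ 295 (mod 379)
135^9 ≡ 260 (mod 379)
135^14 ≡ 234 (mod 379)
135^18 ≡ 138 (mod 379)
135^21 ≡ 52 (mod 379)
135^27 ≡ 254 (mod 379)
135^42 ≡ 51 (mod 379)
135^54 ≡ 86 (mod 379)
135^63 ≡ 378 (mod 379)
135^126 ≡ 1 (mod 379) ✓
Hence ord(135) = 126.

126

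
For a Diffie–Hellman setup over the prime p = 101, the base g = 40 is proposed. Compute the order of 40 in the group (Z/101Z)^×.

Since 40 ∈ (Z/101Z)^×, its order divides φ(101) = 101 − 1 = 100 = 2^2 · 5^2.
Divisors of 100: 1, 2, 4, 5, 10, 20, 25, 50, 100.
Test each divisor d:
40^1 ≡ 40
40^2 ≡ 85
40^4 ≡ 54
40^5 ≡ 39
40^10 ≡ 6
40^20 ≡ 36
40^25 ≡ 91
40^50 ≡ 100
40^100 ≡ 1
Hence ord(40) = 100.

100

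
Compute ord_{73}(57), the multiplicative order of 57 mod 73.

ord(57) | φ(73) = 73 − 1 = 72 = 2^3 · 3^2.
Divisors of 72: 1, 2, 3, 4, 6, 8, 9, 12, 18, 24, 36, 72.
Compute 57^d (mod 73) for the divisors d until we hit 1:
57^1 ≡ 57
57^2 ≡ 37
57^3 ≡ 65
57^4 ≡ 55
57^6 ≡ 64
57^8 ≡ 32
57^9 ≡ 72
57^12 ≡ 8
57^18 ≡ 1
So ord_73(57) = 18.

18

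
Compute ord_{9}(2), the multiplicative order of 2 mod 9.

ord(2) | φ(9) = φ(3^2) = 3·(3−1) = 6 = 2 · 3.
Divisors of 6: 1, 2, 3, 6.
Test each divisor d:
2^1 ≡ 2
2^2 ≡ 4
2^3 ≡ 8
2^6 ≡ 1
Therefore the multiplicative order of 2 modulo 9 is 6.

6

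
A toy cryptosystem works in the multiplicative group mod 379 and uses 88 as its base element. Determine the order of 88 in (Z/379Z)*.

189

The order of 88 must divide φ(379) = 379 − 1 = 378 = 2 · 3^3 · 7.
Divisors of 378: 1, 2, 3, 6, 7, 9, 14, 18, 21, 27, 42, 54, 63, 126, 189, 378.
Compute 88^d (mod 379) for the divisors d until we hit 1:
88^1 ≡ 88 (mod 379)
88^2 ≡ 164 (mod 379)
88^3 ≡ 30 (mod 379)
88^6 ≡ 142 (mod 379)
88^7 ≡ 368 (mod 379)
88^9 ≡ 91 (mod 379)
88^14 ≡ 121 (mod 379)
88^18 ≡ 322 (mod 379)
88^21 ≡ 185 (mod 379)
88^27 ≡ 119 (mod 379)
88^42 ≡ 115 (mod 379)
88^54 ≡ 138 (mod 379)
88^63 ≡ 51 (mod 379)
88^126 ≡ 327 (mod 379)
88^189 ≡ 1 (mod 379) ✓
So ord_379(88) = 189.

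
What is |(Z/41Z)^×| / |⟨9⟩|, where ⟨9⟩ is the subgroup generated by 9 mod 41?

10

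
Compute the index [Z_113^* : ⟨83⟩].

Since 83 ∈ (Z/113Z)^×, its order divides φ(113) = 113 − 1 = 112 = 2^4 · 7.
Divisors of 112: 1, 2, 4, 7, 8, 14, 16, 28, 56, 112.
Evaluate successive powers at the divisors of 112:
83^1 ≡ 83 (mod 113)
83^2 ≡ 109 (mod 113)
83^4 ≡ 16 (mod 113)
83^7 ≡ 112 (mod 113)
83^8 ≡ 30 (mod 113)
83^14 ≡ 1 (mod 113) ✓
The order of 83 is 14, so the subgroup it generates has 14 elements.
The index is φ(113) / ord(83) = 112 / 14 = 8.

8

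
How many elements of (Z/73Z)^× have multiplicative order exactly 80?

0

φ(73) = 73 − 1 = 72 = 2^3 · 3^2.
In a cyclic group of order 72, there are φ(d) elements of order d for each divisor d of 72, and zero for non-divisors.
Since 80 ∤ 72, the count is 0.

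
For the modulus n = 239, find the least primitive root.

7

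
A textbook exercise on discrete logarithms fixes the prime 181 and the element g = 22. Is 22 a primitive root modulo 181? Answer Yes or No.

No

φ(181) = 181 − 1 = 180 = 2^2 · 3^2 · 5.
22 is a primitive root mod 181 iff 22^(φ(181)/q) ≢ 1 for every prime q | φ(181), i.e. q ∈ {2, 3, 5}.
22^90 ≡ 180 (mod 181)  [q = 2: ≢ 1 ✓]
22^60 ≡ 1 (mod 181)  [q = 3: ≡ 1 ✗]
22^36 ≡ 125 (mod 181)  [q = 5: ≢ 1 ✓]
22^60 ≡ 1 shows ord(22) | 60, strictly less than φ(181); not a primitive root.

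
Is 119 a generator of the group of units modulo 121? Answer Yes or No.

No

φ(121) = φ(11^2) = 11·(11−1) = 110 = 2 · 5 · 11.
119 is a primitive root mod 121 iff 119^(φ(121)/q) ≢ 1 for every prime q | φ(121), i.e. q ∈ {2, 5, 11}.
119^55 ≡ 1 (mod 121)  [q = 2: ≡ 1 ✗]
119^22 ≡ 81 (mod 121)  [q = 5: ≢ 1 ✓]
119^10 ≡ 56 (mod 121)  [q = 11: ≢ 1 ✓]
119^55 ≡ 1 shows ord(119) | 55, strictly less than φ(121); not a primitive root.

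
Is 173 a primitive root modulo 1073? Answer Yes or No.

No

1073 = 29 · 37 is a product of two distinct odd primes, so (Z/1073Z)^× ≅ (Z/29Z)^× × (Z/37Z)^× is not cyclic.
No primitive root modulo 1073 exists; in particular 173 is not one.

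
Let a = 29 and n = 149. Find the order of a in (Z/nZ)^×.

37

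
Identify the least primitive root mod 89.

φ(89) = 89 − 1 = 88 = 2^3 · 11.
g is a primitive root iff g^(88/q) ≢ 1 (mod 89) for each prime q ∈ {2, 11}.
g = 2: 2^44 ≡ 1 — hits 1, so not a primitive root.
g = 3: 3^44 ≡ 88; 3^8 ≡ 64 — none is 1, so 3 is a primitive root.
The smallest primitive root modulo 89 is 3.

3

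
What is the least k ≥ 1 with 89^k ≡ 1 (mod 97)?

By Lagrange's theorem, ord_97(89) divides φ(97) = 97 − 1 = 96 = 2^5 · 3.
Divisors of 96: 1, 2, 3, 4, 6, 8, 12, 16, 24, 32, 48, 96.
Test each divisor d:
89^1 ≡ 89 (mod 97)
89^2 ≡ 64 (mod 97)
89^3 ≡ 70 (mod 97)
89^4 ≡ 22 (mod 97)
89^6 ≡ 50 (mod 97)
89^8 ≡ 96 (mod 97)
89^12 ≡ 75 (mod 97)
89^16 ≡ 1 (mod 97) ✓
The smallest such exponent is 16, so the order of 89 is 16.

16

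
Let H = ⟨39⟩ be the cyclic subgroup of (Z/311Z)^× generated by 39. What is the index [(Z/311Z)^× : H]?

ord(39) | φ(311) = 311 − 1 = 310 = 2 · 5 · 31.
Divisors of 310: 1, 2, 5, 10, 31, 62, 155, 310.
Check 39^d mod 311 for each divisor in increasing order:
39^1 ≡ 39
39^2 ≡ 277
39^5 ≡ 300
39^10 ≡ 121
39^31 ≡ 52
39^62 ≡ 216
39^155 ≡ 1
So ord_311(39) = 155, hence |⟨39⟩| = 155.
[(Z/311Z)^× : ⟨39⟩] = 310/155 = 2.

2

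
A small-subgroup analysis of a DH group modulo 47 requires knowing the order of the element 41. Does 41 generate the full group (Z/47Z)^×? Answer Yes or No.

φ(47) = 47 − 1 = 46 = 2 · 23.
An element g generates (Z/47Z)^× iff g^(46/q) ≢ 1 (mod 47) for each prime q ∈ {2, 23}.
41^23 ≡ 46 (mod 47)  [q = 2: ≢ 1 ✓]
41^2 ≡ 36 (mod 47)  [q = 23: ≢ 1 ✓]
All checks pass, so 41 has order 46 and is a primitive root modulo 47.

Yes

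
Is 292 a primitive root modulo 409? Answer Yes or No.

φ(409) = 409 − 1 = 408 = 2^3 · 3 · 17.
It suffices to check that the order of 292 is not a proper divisor of 408: compute 292^(408/q) for q ∈ {2, 3, 17}.
292^204 ≡ 408 (mod 409)  [q = 2: ≢ 1 ✓]
292^136 ≡ 355 (mod 409)  [q = 3: ≢ 1 ✓]
292^24 ≡ 1 (mod 409)  [q = 17: ≡ 1 ✗]
Since 292^24 ≡ 1, the order of 292 divides 24 < 408, so 292 is not a primitive root.

No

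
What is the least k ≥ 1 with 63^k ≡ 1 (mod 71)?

The order of 63 must divide φ(71) = 71 − 1 = 70 = 2 · 5 · 7.
Divisors of 70: 1, 2, 5, 7, 10, 14, 35, 70.
Evaluate successive powers at the divisors of 70:
63^1 ≡ 63
63^2 ≡ 64
63^5 ≡ 34
63^7 ≡ 46
63^10 ≡ 20
63^14 ≡ 57
63^35 ≡ 70
63^70 ≡ 1
Hence ord(63) = 70.

70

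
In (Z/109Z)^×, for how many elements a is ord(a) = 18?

φ(109) = 109 − 1 = 108 = 2^2 · 3^3.
In a cyclic group of order 108, there are φ(d) elements of order d for each divisor d of 108, and zero for non-divisors.
18 = 2 · 3^2 divides 108, and φ(18) = 6.

6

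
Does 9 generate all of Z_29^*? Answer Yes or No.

No

φ(29) = 29 − 1 = 28 = 2^2 · 7.
It suffices to check that the order of 9 is not a proper divisor of 28: compute 9^(28/q) for q ∈ {2, 7}.
9^14 ≡ 1 (mod 29)  [q = 2: ≡ 1 ✗]
9^4 ≡ 7 (mod 29)  [q = 7: ≢ 1 ✓]
Since 9^14 ≡ 1, the order of 9 divides 14 < 28, so 9 is not a primitive root.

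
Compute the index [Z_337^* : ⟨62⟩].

The order of 62 must divide φ(337) = 337 − 1 = 336 = 2^4 · 3 · 7.
Divisors of 336: 1, 2, 3, 4, 6, 7, 8, 12, 14, 16, 21, 24, 28, 42, 48, 56, 84, 112, 168, 336.
Check 62^d mod 337 for each divisor in increasing order:
62^1 ≡ 62 (mod 337)
62^2 ≡ 137 (mod 337)
62^3 ≡ 69 (mod 337)
62^4 ≡ 234 (mod 337)
62^6 ≡ 43 (mod 337)
62^7 ≡ 307 (mod 337)
62^8 ≡ 162 (mod 337)
62^12 ≡ 164 (mod 337)
62^14 ≡ 226 (mod 337)
62^16 ≡ 295 (mod 337)
62^21 ≡ 297 (mod 337)
62^24 ≡ 273 (mod 337)
62^28 ≡ 189 (mod 337)
62^42 ≡ 252 (mod 337)
62^48 ≡ 52 (mod 337)
62^56 ≡ 336 (mod 337)
62^84 ≡ 148 (mod 337)
62^112 ≡ 1 (mod 337) ✓
The order of 62 is 112, so the subgroup it generates has 112 elements.
Index = |(Z/337Z)^×| / |⟨62⟩| = 336 / 112 = 3.

3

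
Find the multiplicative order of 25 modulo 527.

24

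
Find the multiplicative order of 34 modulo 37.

9

Since 34 ∈ (Z/37Z)^×, its order divides φ(37) = 37 − 1 = 36 = 2^2 · 3^2.
Divisors of 36: 1, 2, 3, 4, 6, 9, 12, 18, 36.
Compute 34^d (mod 37) for the divisors d until we hit 1:
34^1 ≡ 34
34^2 ≡ 9
34^3 ≡ 10
34^4 ≡ 7
34^6 ≡ 26
34^9 ≡ 1
So ord_37(34) = 9.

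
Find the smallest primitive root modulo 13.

2

φ(13) = 13 − 1 = 12 = 2^2 · 3.
g is a primitive root iff g^(12/q) ≢ 1 (mod 13) for each prime q ∈ {2, 3}.
g = 2: 2^6 ≡ 12; 2^4 ≡ 3 — none is 1, so 2 is a primitive root.
So 2 is the smallest generator of (Z/13Z)^×.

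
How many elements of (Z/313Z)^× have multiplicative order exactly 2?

1

φ(313) = 313 − 1 = 312 = 2^3 · 3 · 13.
In a cyclic group of order 312, there are φ(d) elements of order d for each divisor d of 312, and zero for non-divisors.
2 | 312, and φ(2) = 2 − 1 = 1.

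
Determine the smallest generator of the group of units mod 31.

φ(31) = 31 − 1 = 30 = 2 · 3 · 5.
Test candidates g = 2, 3, … against the prime factors q ∈ {2, 3, 5} of φ(31): g is a generator iff g^(30/q) ≢ 1 for every such q.
g = 2: 2^15 ≡ 1 — hits 1, so not a primitive root.
g = 3: 3^15 ≡ 30; 3^10 ≡ 25; 3^6 ≡ 16 — none is 1, so 3 is a primitive root.
So 3 is the smallest generator of (Z/31Z)^×.

3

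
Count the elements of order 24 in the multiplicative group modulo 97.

8

φ(97) = 97 − 1 = 96 = 2^5 · 3.
Since (Z/97Z)^× is cyclic of order 96, the number of elements of order d is φ(d) when d | 96 and 0 otherwise.
24 = 2^3 · 3 divides 96, and φ(24) = 8.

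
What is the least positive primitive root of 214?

φ(214) = φ(2)·φ(107) = 1·106 = 106 = 2 · 53.
g is a primitive root iff g^(106/q) ≢ 1 (mod 214) for each prime q ∈ {2, 53}.
g = 2: gcd(2, 214) = 2 > 1, not a unit — skip.
g = 3: 3^53 ≡ 1 — hits 1, so not a primitive root.
g = 4: gcd(4, 214) = 2 > 1, not a unit — skip.
g = 5: 5^53 ≡ 213; 5^2 ≡ 25 — none is 1, so 5 is a primitive root.
Hence the least primitive root of 214 is 5.

5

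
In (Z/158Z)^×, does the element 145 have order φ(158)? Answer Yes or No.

Yes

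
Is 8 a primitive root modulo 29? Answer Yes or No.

Yes

φ(29) = 29 − 1 = 28 = 2^2 · 7.
Test 8^(28/q) mod 29 for each prime factor q of 28:
8^14 ≡ 28 (mod 29)  [q = 2: ≢ 1 ✓]
8^4 ≡ 7 (mod 29)  [q = 7: ≢ 1 ✓]
All checks pass, so 8 has order 28 and is a primitive root modulo 29.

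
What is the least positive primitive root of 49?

φ(49) = φ(7^2) = 7·(7−1) = 42 = 2 · 3 · 7.
Test candidates g = 2, 3, … against the prime factors q ∈ {2, 3, 7} of φ(49): g is a generator iff g^(42/q) ≢ 1 for every such q.
g = 2: 2^21 ≡ 1 — hits 1, so not a primitive root.
g = 3: 3^21 ≡ 48; 3^14 ≡ 30; 3^6 ≡ 43 — none is 1, so 3 is a primitive root.
The smallest primitive root modulo 49 is 3.

3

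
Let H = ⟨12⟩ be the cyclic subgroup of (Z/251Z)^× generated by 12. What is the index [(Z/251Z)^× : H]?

Since 12 ∈ (Z/251Z)^×, its order divides φ(251) = 251 − 1 = 250 = 2 · 5^3.
Divisors of 250: 1, 2, 5, 10, 25, 50, 125, 250.
Evaluate successive powers at the divisors of 250:
12^1 ≡ 12 (mod 251)
12^2 ≡ 144 (mod 251)
12^5 ≡ 91 (mod 251)
12^10 ≡ 249 (mod 251)
12^25 ≡ 113 (mod 251)
12^50 ≡ 219 (mod 251)
12^125 ≡ 1 (mod 251) ✓
Thus |⟨12⟩| = ord(12) = 125.
[(Z/251Z)^× : ⟨12⟩] = 250/125 = 2.

2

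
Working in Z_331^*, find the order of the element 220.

Since 220 ∈ (Z/331Z)^×, its order divides φ(331) = 331 − 1 = 330 = 2 · 3 · 5 · 11.
Divisors of 330: 1, 2, 3, 5, 6, 10, 11, 15, 22, 30, 33, 55, 66, 110, 165, 330.
Evaluate successive powers at the divisors of 330:
220^1 ≡ 220
220^2 ≡ 74
220^3 ≡ 61
220^5 ≡ 211
220^6 ≡ 80
220^10 ≡ 167
220^11 ≡ 330
220^15 ≡ 151
220^22 ≡ 1
Hence ord(220) = 22.

22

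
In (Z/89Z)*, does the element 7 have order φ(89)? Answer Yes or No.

Yes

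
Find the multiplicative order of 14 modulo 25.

10

By Lagrange's theorem, ord_25(14) divides φ(25) = φ(5^2) = 5·(5−1) = 20 = 2^2 · 5.
Divisors of 20: 1, 2, 4, 5, 10, 20.
Test each divisor d:
14^1 ≡ 14
14^2 ≡ 21
14^4 ≡ 16
14^5 ≡ 24
14^10 ≡ 1
Hence ord(14) = 10.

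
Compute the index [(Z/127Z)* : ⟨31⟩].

2

ord(31) | φ(127) = 127 − 1 = 126 = 2 · 3^2 · 7.
Divisors of 126: 1, 2, 3, 6, 7, 9, 14, 18, 21, 42, 63, 126.
Compute 31^d (mod 127) for the divisors d until we hit 1:
31^1 ≡ 31
31^2 ≡ 72
31^3 ≡ 73
31^6 ≡ 122
31^7 ≡ 99
31^9 ≡ 16
31^14 ≡ 22
31^18 ≡ 2
31^21 ≡ 19
31^42 ≡ 107
31^63 ≡ 1
The order of 31 is 63, so the subgroup it generates has 63 elements.
Index = |(Z/127Z)^×| / |⟨31⟩| = 126 / 63 = 2.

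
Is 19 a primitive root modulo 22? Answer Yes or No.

Yes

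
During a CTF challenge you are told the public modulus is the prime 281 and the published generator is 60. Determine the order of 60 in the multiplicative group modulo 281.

8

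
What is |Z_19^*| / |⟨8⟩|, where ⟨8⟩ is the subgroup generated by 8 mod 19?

By Lagrange's theorem, ord_19(8) divides φ(19) = 19 − 1 = 18 = 2 · 3^2.
Divisors of 18: 1, 2, 3, 6, 9, 18.
Evaluate successive powers at the divisors of 18:
8^1 ≡ 8 (mod 19)
8^2 ≡ 7 (mod 19)
8^3 ≡ 18 (mod 19)
8^6 ≡ 1 (mod 19) ✓
The order of 8 is 6, so the subgroup it generates has 6 elements.
The index is φ(19) / ord(8) = 18 / 6 = 3.

3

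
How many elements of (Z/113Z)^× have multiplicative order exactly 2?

1

φ(113) = 113 − 1 = 112 = 2^4 · 7.
In a cyclic group of order 112, there are φ(d) elements of order d for each divisor d of 112, and zero for non-divisors.
2 | 112, and φ(2) = 2 − 1 = 1.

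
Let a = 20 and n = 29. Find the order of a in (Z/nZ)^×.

7

By Lagrange's theorem, ord_29(20) divides φ(29) = 29 − 1 = 28 = 2^2 · 7.
Divisors of 28: 1, 2, 4, 7, 14, 28.
Compute 20^d (mod 29) for the divisors d until we hit 1:
20^1 ≡ 20 (mod 29)
20^2 ≡ 23 (mod 29)
20^4 ≡ 7 (mod 29)
20^7 ≡ 1 (mod 29) ✓
Hence ord(20) = 7.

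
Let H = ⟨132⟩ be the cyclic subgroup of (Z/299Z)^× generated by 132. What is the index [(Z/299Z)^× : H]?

By Lagrange's theorem, ord_299(132) divides φ(299) = φ(13·23) = (13−1)·(23−1) = 12·22 = 264 = 2^3 · 3 · 11.
Divisors of 264: 1, 2, 3, 4, 6, 8, 11, 12, 22, 24, 33, 44, 66, 88, 132, 264.
Compute 132^d (mod 299) for the divisors d until we hit 1:
132^1 ≡ 132 (mod 299)
132^2 ≡ 82 (mod 299)
132^3 ≡ 60 (mod 299)
132^4 ≡ 146 (mod 299)
132^6 ≡ 12 (mod 299)
132^8 ≡ 87 (mod 299)
132^11 ≡ 137 (mod 299)
132^12 ≡ 144 (mod 299)
132^22 ≡ 231 (mod 299)
132^24 ≡ 105 (mod 299)
132^33 ≡ 252 (mod 299)
132^44 ≡ 139 (mod 299)
132^66 ≡ 116 (mod 299)
132^88 ≡ 185 (mod 299)
132^132 ≡ 1 (mod 299) ✓
The order of 132 is 132, so the subgroup it generates has 132 elements.
[(Z/299Z)^× : ⟨132⟩] = 264/132 = 2.

2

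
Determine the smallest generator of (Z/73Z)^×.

5

φ(73) = 73 − 1 = 72 = 2^3 · 3^2.
Test candidates g = 2, 3, … against the prime factors q ∈ {2, 3} of φ(73): g is a generator iff g^(72/q) ≢ 1 for every such q.
g = 2: 2^36 ≡ 1 — hits 1, so not a primitive root.
g = 3: 3^36 ≡ 1 — hits 1, so not a primitive root.
g = 4: 4^36 ≡ 1 — hits 1, so not a primitive root.
g = 5: 5^36 ≡ 72; 5^24 ≡ 8 — none is 1, so 5 is a primitive root.
Hence the least primitive root of 73 is 5.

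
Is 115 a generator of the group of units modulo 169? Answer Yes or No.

Yes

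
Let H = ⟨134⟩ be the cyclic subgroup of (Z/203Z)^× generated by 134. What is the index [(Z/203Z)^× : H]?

ord(134) | φ(203) = φ(7·29) = (7−1)·(29−1) = 6·28 = 168 = 2^3 · 3 · 7.
Divisors of 168: 1, 2, 3, 4, 6, 7, 8, 12, 14, 21, 24, 28, 42, 56, 84, 168.
Check 134^d mod 203 for each divisor in increasing order:
134^1 ≡ 134 (mod 203)
134^2 ≡ 92 (mod 203)
134^3 ≡ 148 (mod 203)
134^4 ≡ 141 (mod 203)
134^6 ≡ 183 (mod 203)
134^7 ≡ 162 (mod 203)
134^8 ≡ 190 (mod 203)
134^12 ≡ 197 (mod 203)
134^14 ≡ 57 (mod 203)
134^21 ≡ 99 (mod 203)
134^24 ≡ 36 (mod 203)
134^28 ≡ 1 (mod 203) ✓
The order of 134 is 28, so the subgroup it generates has 28 elements.
The index is φ(203) / ord(134) = 168 / 28 = 6.

6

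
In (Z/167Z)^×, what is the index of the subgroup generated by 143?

By Lagrange's theorem, ord_167(143) divides φ(167) = 167 − 1 = 166 = 2 · 83.
Divisors of 166: 1, 2, 83, 166.
Check 143^d mod 167 for each divisor in increasing order:
143^1 ≡ 143 (mod 167)
143^2 ≡ 75 (mod 167)
143^83 ≡ 166 (mod 167)
143^166 ≡ 1 (mod 167) ✓
Thus |⟨143⟩| = ord(143) = 166.
Index = |(Z/167Z)^×| / |⟨143⟩| = 166 / 166 = 1.

1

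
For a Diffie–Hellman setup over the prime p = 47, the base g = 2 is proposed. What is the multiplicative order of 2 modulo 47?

23

By Lagrange's theorem, ord_47(2) divides φ(47) = 47 − 1 = 46 = 2 · 23.
Divisors of 46: 1, 2, 23, 46.
Evaluate successive powers at the divisors of 46:
2^1 ≡ 2
2^2 ≡ 4
2^23 ≡ 1
The smallest such exponent is 23, so the order of 2 is 23.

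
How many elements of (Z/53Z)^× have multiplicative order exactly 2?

1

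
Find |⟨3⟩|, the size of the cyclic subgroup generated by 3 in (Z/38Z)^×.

18

The order of 3 must divide φ(38) = φ(2)·φ(19) = 1·18 = 18 = 2 · 3^2.
Divisors of 18: 1, 2, 3, 6, 9, 18.
Check 3^d mod 38 for each divisor in increasing order:
3^1 ≡ 3 (mod 38)
3^2 ≡ 9 (mod 38)
3^3 ≡ 27 (mod 38)
3^6 ≡ 7 (mod 38)
3^9 ≡ 37 (mod 38)
3^18 ≡ 1 (mod 38) ✓
Therefore the multiplicative order of 3 modulo 38 is 18.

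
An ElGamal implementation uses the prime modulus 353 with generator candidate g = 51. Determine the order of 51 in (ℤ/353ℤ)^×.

352

Since 51 ∈ (Z/353Z)^×, its order divides φ(353) = 353 − 1 = 352 = 2^5 · 11.
Divisors of 352: 1, 2, 4, 8, 11, 16, 22, 32, 44, 88, 176, 352.
Check 51^d mod 353 for each divisor in increasing order:
51^1 ≡ 51 (mod 353)
51^2 ≡ 130 (mod 353)
51^4 ≡ 309 (mod 353)
51^8 ≡ 171 (mod 353)
51^11 ≡ 247 (mod 353)
51^16 ≡ 295 (mod 353)
51^22 ≡ 293 (mod 353)
51^32 ≡ 187 (mod 353)
51^44 ≡ 70 (mod 353)
51^88 ≡ 311 (mod 353)
51^176 ≡ 352 (mod 353)
51^352 ≡ 1 (mod 353) ✓
Hence ord(51) = 352.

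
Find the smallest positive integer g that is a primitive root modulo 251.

6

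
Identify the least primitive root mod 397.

5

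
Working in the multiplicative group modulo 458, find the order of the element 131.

228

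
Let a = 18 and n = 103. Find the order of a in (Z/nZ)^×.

51

The order of 18 must divide φ(103) = 103 − 1 = 102 = 2 · 3 · 17.
Divisors of 102: 1, 2, 3, 6, 17, 34, 51, 102.
Evaluate successive powers at the divisors of 102:
18^1 ≡ 18 (mod 103)
18^2 ≡ 15 (mod 103)
18^3 ≡ 64 (mod 103)
18^6 ≡ 79 (mod 103)
18^17 ≡ 56 (mod 103)
18^34 ≡ 46 (mod 103)
18^51 ≡ 1 (mod 103) ✓
The smallest such exponent is 51, so the order of 18 is 51.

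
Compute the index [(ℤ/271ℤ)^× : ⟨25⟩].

10

By Lagrange's theorem, ord_271(25) divides φ(271) = 271 − 1 = 270 = 2 · 3^3 · 5.
Divisors of 270: 1, 2, 3, 5, 6, 9, 10, 15, 18, 27, 30, 45, 54, 90, 135, 270.
Test each divisor d:
25^1 ≡ 25 (mod 271)
25^2 ≡ 83 (mod 271)
25^3 ≡ 178 (mod 271)
25^5 ≡ 140 (mod 271)
25^6 ≡ 248 (mod 271)
25^9 ≡ 242 (mod 271)
25^10 ≡ 88 (mod 271)
25^15 ≡ 125 (mod 271)
25^18 ≡ 28 (mod 271)
25^27 ≡ 1 (mod 271) ✓
The order of 25 is 27, so the subgroup it generates has 27 elements.
The index is φ(271) / ord(25) = 270 / 27 = 10.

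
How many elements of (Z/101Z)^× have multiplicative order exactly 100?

40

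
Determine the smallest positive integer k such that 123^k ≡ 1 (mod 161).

33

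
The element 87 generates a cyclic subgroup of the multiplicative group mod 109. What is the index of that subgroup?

2

Since 87 ∈ (Z/109Z)^×, its order divides φ(109) = 109 − 1 = 108 = 2^2 · 3^3.
Divisors of 108: 1, 2, 3, 4, 6, 9, 12, 18, 27, 36, 54, 108.
Check 87^d mod 109 for each divisor in increasing order:
87^1 ≡ 87
87^2 ≡ 48
87^3 ≡ 34
87^4 ≡ 15
87^6 ≡ 66
87^9 ≡ 64
87^12 ≡ 105
87^18 ≡ 63
87^27 ≡ 108
87^36 ≡ 45
87^54 ≡ 1
Thus |⟨87⟩| = ord(87) = 54.
[(Z/109Z)^× : ⟨87⟩] = 108/54 = 2.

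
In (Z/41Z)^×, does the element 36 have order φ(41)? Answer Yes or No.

No

φ(41) = 41 − 1 = 40 = 2^3 · 5.
It suffices to check that the order of 36 is not a proper divisor of 40: compute 36^(40/q) for q ∈ {2, 5}.
36^20 ≡ 1 (mod 41)  [q = 2: ≡ 1 ✗]
36^8 ≡ 18 (mod 41)  [q = 5: ≢ 1 ✓]
Since 36^20 ≡ 1, the order of 36 divides 20 < 40, so 36 is not a primitive root.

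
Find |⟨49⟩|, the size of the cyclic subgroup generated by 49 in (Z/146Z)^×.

12

Since 49 ∈ (Z/146Z)^×, its order divides φ(146) = φ(2)·φ(73) = 1·72 = 72 = 2^3 · 3^2.
Divisors of 72: 1, 2, 3, 4, 6, 8, 9, 12, 18, 24, 36, 72.
Check 49^d mod 146 for each divisor in increasing order:
49^1 ≡ 49 (mod 146)
49^2 ≡ 65 (mod 146)
49^3 ≡ 119 (mod 146)
49^4 ≡ 137 (mod 146)
49^6 ≡ 145 (mod 146)
49^8 ≡ 81 (mod 146)
49^9 ≡ 27 (mod 146)
49^12 ≡ 1 (mod 146) ✓
Therefore the multiplicative order of 49 modulo 146 is 12.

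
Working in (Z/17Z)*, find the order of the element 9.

8

ord(9) | φ(17) = 17 − 1 = 16 = 2^4.
Divisors of 16: 1, 2, 4, 8, 16.
Test each divisor d:
9^1 ≡ 9 (mod 17)
9^2 ≡ 13 (mod 17)
9^4 ≡ 16 (mod 17)
9^8 ≡ 1 (mod 17) ✓
Therefore the multiplicative order of 9 modulo 17 is 8.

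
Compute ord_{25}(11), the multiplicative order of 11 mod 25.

5

ord(11) | φ(25) = φ(5^2) = 5·(5−1) = 20 = 2^2 · 5.
Divisors of 20: 1, 2, 4, 5, 10, 20.
Check 11^d mod 25 for each divisor in increasing order:
11^1 ≡ 11 (mod 25)
11^2 ≡ 21 (mod 25)
11^4 ≡ 16 (mod 25)
11^5 ≡ 1 (mod 25) ✓
So ord_25(11) = 5.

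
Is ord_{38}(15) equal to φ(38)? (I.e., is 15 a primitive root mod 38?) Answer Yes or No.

φ(38) = φ(2)·φ(19) = 1·18 = 18 = 2 · 3^2.
Test 15^(18/q) mod 38 for each prime factor q of 18:
15^9 ≡ 37 (mod 38)  [q = 2: ≢ 1 ✓]
15^6 ≡ 11 (mod 38)  [q = 3: ≢ 1 ✓]
Every test exponent gives a nontrivial residue, hence 15 generates the full group.

Yes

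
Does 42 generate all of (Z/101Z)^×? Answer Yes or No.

Yes

φ(101) = 101 − 1 = 100 = 2^2 · 5^2.
It suffices to check that the order of 42 is not a proper divisor of 100: compute 42^(100/q) for q ∈ {2, 5}.
42^50 ≡ 100 (mod 101)  [q = 2: ≢ 1 ✓]
42^20 ≡ 84 (mod 101)  [q = 5: ≢ 1 ✓]
Every test exponent gives a nontrivial residue, hence 42 generates the full group.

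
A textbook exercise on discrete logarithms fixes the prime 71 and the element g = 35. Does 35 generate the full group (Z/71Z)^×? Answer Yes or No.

φ(71) = 71 − 1 = 70 = 2 · 5 · 7.
35 is a primitive root mod 71 iff 35^(φ(71)/q) ≢ 1 for every prime q | φ(71), i.e. q ∈ {2, 5, 7}.
35^35 ≡ 70 (mod 71)  [q = 2: ≢ 1 ✓]
35^14 ≡ 25 (mod 71)  [q = 5: ≢ 1 ✓]
35^10 ≡ 45 (mod 71)  [q = 7: ≢ 1 ✓]
None equal 1, so ord_71(35) = 70: 35 is a primitive root.

Yes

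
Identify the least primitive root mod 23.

5

φ(23) = 23 − 1 = 22 = 2 · 11.
Test candidates g = 2, 3, … against the prime factors q ∈ {2, 11} of φ(23): g is a generator iff g^(22/q) ≢ 1 for every such q.
g = 2: 2^11 ≡ 1 — hits 1, so not a primitive root.
g = 3: 3^11 ≡ 1 — hits 1, so not a primitive root.
g = 4: 4^11 ≡ 1 — hits 1, so not a primitive root.
g = 5: 5^11 ≡ 22; 5^2 ≡ 2 — none is 1, so 5 is a primitive root.
Hence the least primitive root of 23 is 5.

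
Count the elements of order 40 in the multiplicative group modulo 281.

16

φ(281) = 281 − 1 = 280 = 2^3 · 5 · 7.
Since (Z/281Z)^× is cyclic of order 280, the number of elements of order d is φ(d) when d | 280 and 0 otherwise.
40 = 2^3 · 5 divides 280, and φ(40) = 16.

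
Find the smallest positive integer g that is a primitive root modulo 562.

φ(562) = φ(2)·φ(281) = 1·280 = 280 = 2^3 · 5 · 7.
Test candidates g = 2, 3, … against the prime factors q ∈ {2, 5, 7} of φ(562): g is a generator iff g^(280/q) ≢ 1 for every such q.
g = 2: gcd(2, 562) = 2 > 1, not a unit — skip.
g = 3: 3^140 ≡ 561; 3^56 ≡ 367; 3^40 ≡ 249 — none is 1, so 3 is a primitive root.
Hence the least primitive root of 562 is 3.

3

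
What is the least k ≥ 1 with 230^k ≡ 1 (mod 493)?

ord(230) | φ(493) = φ(17·29) = (17−1)·(29−1) = 16·28 = 448 = 2^6 · 7.
Divisors of 448: 1, 2, 4, 7, 8, 14, 16, 28, 32, 56, 64, 112, 224, 448.
Compute 230^d (mod 493) for the divisors d until we hit 1:
230^1 ≡ 230
230^2 ≡ 149
230^4 ≡ 16
230^7 ≡ 104
230^8 ≡ 256
230^14 ≡ 463
230^16 ≡ 460
230^28 ≡ 407
230^32 ≡ 103
230^56 ≡ 1
Therefore the multiplicative order of 230 modulo 493 is 56.

56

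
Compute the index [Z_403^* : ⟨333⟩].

18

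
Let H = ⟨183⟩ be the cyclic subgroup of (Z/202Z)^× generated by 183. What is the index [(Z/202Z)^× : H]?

2

Since 183 ∈ (Z/202Z)^×, its order divides φ(202) = φ(2)·φ(101) = 1·100 = 100 = 2^2 · 5^2.
Divisors of 100: 1, 2, 4, 5, 10, 20, 25, 50, 100.
Check 183^d mod 202 for each divisor in increasing order:
183^1 ≡ 183
183^2 ≡ 159
183^4 ≡ 31
183^5 ≡ 17
183^10 ≡ 87
183^20 ≡ 95
183^25 ≡ 201
183^50 ≡ 1
The order of 183 is 50, so the subgroup it generates has 50 elements.
The index is φ(202) / ord(183) = 100 / 50 = 2.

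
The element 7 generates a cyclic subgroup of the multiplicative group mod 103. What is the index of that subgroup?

2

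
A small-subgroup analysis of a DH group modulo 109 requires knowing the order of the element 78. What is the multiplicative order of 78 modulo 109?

27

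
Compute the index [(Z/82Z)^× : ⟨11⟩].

By Lagrange's theorem, ord_82(11) divides φ(82) = φ(2)·φ(41) = 1·40 = 40 = 2^3 · 5.
Divisors of 40: 1, 2, 4, 5, 8, 10, 20, 40.
Test each divisor d:
11^1 ≡ 11 (mod 82)
11^2 ≡ 39 (mod 82)
11^4 ≡ 45 (mod 82)
11^5 ≡ 3 (mod 82)
11^8 ≡ 57 (mod 82)
11^10 ≡ 9 (mod 82)
11^20 ≡ 81 (mod 82)
11^40 ≡ 1 (mod 82) ✓
So ord_82(11) = 40, hence |⟨11⟩| = 40.
Index = |(Z/82Z)^×| / |⟨11⟩| = 40 / 40 = 1.

1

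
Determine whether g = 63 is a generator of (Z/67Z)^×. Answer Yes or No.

Yes

φ(67) = 67 − 1 = 66 = 2 · 3 · 11.
Test 63^(66/q) mod 67 for each prime factor q of 66:
63^33 ≡ 66 (mod 67)  [q = 2: ≢ 1 ✓]
63^22 ≡ 29 (mod 67)  [q = 3: ≢ 1 ✓]
63^6 ≡ 9 (mod 67)  [q = 11: ≢ 1 ✓]
None equal 1, so ord_67(63) = 66: 63 is a primitive root.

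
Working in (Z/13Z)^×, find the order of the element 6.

By Lagrange's theorem, ord_13(6) divides φ(13) = 13 − 1 = 12 = 2^2 · 3.
Divisors of 12: 1, 2, 3, 4, 6, 12.
Compute 6^d (mod 13) for the divisors d until we hit 1:
6^1 ≡ 6
6^2 ≡ 10
6^3 ≡ 8
6^4 ≡ 9
6^6 ≡ 12
6^12 ≡ 1
The smallest such exponent is 12, so the order of 6 is 12.

12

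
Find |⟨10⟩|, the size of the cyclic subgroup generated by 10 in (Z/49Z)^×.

42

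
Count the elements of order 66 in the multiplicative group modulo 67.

20

φ(67) = 67 − 1 = 66 = 2 · 3 · 11.
In a cyclic group of order 66, there are φ(d) elements of order d for each divisor d of 66, and zero for non-divisors.
66 = 2 · 3 · 11 divides 66, and φ(66) = 20.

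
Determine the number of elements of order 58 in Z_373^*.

0

φ(373) = 373 − 1 = 372 = 2^2 · 3 · 31.
Since (Z/373Z)^× is cyclic of order 372, the number of elements of order d is φ(d) when d | 372 and 0 otherwise.
Here 372 is not a multiple of 58, so there are no elements of order 58.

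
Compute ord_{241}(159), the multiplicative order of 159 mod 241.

60

By Lagrange's theorem, ord_241(159) divides φ(241) = 241 − 1 = 240 = 2^4 · 3 · 5.
Divisors of 240: 1, 2, 3, 4, 5, 6, 8, 10, 12, 15, 16, 20, 24, 30, 40, 48, 60, 80, 120, 240.
Evaluate successive powers at the divisors of 240:
159^1 ≡ 159 (mod 241)
159^2 ≡ 217 (mod 241)
159^3 ≡ 40 (mod 241)
159^4 ≡ 94 (mod 241)
159^5 ≡ 4 (mod 241)
159^6 ≡ 154 (mod 241)
159^8 ≡ 160 (mod 241)
159^10 ≡ 16 (mod 241)
159^12 ≡ 98 (mod 241)
159^15 ≡ 64 (mod 241)
159^16 ≡ 54 (mod 241)
159^20 ≡ 15 (mod 241)
159^24 ≡ 205 (mod 241)
159^30 ≡ 240 (mod 241)
159^40 ≡ 225 (mod 241)
159^48 ≡ 91 (mod 241)
159^60 ≡ 1 (mod 241) ✓
Therefore the multiplicative order of 159 modulo 241 is 60.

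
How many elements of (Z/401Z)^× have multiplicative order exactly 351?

φ(401) = 401 − 1 = 400 = 2^4 · 5^2.
In a cyclic group of order 400, there are φ(d) elements of order d for each divisor d of 400, and zero for non-divisors.
Here 400 is not a multiple of 351, so there are no elements of order 351.

0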